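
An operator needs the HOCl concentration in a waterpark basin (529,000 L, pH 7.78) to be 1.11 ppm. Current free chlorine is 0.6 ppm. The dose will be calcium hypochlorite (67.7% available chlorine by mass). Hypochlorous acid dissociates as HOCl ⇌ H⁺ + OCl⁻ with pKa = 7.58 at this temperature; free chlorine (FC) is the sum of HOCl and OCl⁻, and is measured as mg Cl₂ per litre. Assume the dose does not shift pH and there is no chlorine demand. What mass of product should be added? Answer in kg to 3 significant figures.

1.77 kg

[OCl⁻]/[HOCl] = 10^(pH − pKa) = 10^(7.78 − 7.58) = 1.585; fraction as HOCl = 1/(1 + 1.585) = 0.3869.
Free chlorine required for 1.11 ppm HOCl: 1.11 / 0.3869 = 2.869 ppm.
FC to add: 2.869 − 0.6 = 2.269 mg/L as Cl₂.
Cl₂ equivalent: 2.269 mg/L × 529,000 L = 1200 g.
Product at 67.7% available Cl: 1200 / 0.677 = 1773 g.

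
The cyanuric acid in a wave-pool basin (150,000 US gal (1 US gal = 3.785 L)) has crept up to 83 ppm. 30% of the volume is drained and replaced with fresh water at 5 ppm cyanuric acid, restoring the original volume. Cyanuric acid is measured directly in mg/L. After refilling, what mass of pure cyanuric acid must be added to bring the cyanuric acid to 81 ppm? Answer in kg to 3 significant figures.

12.1 kg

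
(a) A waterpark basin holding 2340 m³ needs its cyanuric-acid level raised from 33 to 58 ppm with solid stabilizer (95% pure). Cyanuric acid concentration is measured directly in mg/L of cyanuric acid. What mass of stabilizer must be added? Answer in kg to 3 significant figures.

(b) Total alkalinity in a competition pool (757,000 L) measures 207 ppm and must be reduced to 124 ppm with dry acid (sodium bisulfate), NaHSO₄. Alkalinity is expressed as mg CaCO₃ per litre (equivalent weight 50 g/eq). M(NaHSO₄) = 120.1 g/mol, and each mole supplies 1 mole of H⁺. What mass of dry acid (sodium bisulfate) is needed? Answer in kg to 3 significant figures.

(a) 61.6 kg; (b) 151 kg

(a) Volume: 2340 m³ = 2,340,000 L.
(a) CYA to add: (58 − 33) = 25 mg/L × 2,340,000 L = 58,500 g cyanuric acid.
(a) At 95% purity: 58,500 / 0.95 = 61,580 g product.

(b) Alkalinity to neutralize: (207 − 124) = 83 mg/L as CaCO₃ × 757,000 L = 62,830 g as CaCO₃.
(b) Equivalents of H⁺ required: 62,830 ÷ 50 g/eq = 1257 eq = 1257 mol NaHSO₄.
(b) Mass of NaHSO₄: 1257 × 120.1 = 150,900 g.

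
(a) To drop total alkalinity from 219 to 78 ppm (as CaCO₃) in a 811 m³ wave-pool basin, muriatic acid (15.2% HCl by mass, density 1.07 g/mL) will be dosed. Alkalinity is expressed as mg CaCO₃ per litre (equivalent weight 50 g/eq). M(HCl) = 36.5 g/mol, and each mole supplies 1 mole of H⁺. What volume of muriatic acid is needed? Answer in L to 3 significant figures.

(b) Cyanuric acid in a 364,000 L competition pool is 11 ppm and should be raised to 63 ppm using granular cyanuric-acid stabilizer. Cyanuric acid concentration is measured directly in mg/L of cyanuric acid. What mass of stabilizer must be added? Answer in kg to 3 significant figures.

(a) 513 L; (b) 18.9 kg

(a) Volume: 811 m³ = 811,000 L.
(a) Alkalinity to neutralize: (219 − 78) = 141 mg/L as CaCO₃ × 811,000 L = 114,400 g as CaCO₃.
(a) Equivalents of H⁺ required: 114,400 ÷ 50 g/eq = 2287 eq = 2287 mol HCl.
(a) Mass of HCl: 2287 × 36.5 = 83,480 g.
(a) Mass of 15.2% solution: 83,480 / 0.152 = 549,200 g.
(a) Volume: 549,200 g ÷ 1.07 g/mL = 513,300 mL.

(b) CYA to add: (63 − 11) = 52 mg/L × 364,000 L = 18,930 g cyanuric acid.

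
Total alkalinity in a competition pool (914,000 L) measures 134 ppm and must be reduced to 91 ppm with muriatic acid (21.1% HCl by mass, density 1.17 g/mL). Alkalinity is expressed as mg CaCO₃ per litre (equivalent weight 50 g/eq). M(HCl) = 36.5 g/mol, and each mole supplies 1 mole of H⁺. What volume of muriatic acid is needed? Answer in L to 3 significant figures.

Alkalinity to neutralize: (134 − 91) = 43 mg/L as CaCO₃ × 914,000 L = 39,300 g as CaCO₃.
Equivalents of H⁺ required: 39,300 ÷ 50 g/eq = 786 eq = 786 mol HCl.
Mass of HCl: 786 × 36.5 = 28,690 g.
Mass of 21.1% solution: 28,690 / 0.211 = 136,000 g.
Volume: 136,000 g ÷ 1.17 g/mL = 116,200 mL.

116 L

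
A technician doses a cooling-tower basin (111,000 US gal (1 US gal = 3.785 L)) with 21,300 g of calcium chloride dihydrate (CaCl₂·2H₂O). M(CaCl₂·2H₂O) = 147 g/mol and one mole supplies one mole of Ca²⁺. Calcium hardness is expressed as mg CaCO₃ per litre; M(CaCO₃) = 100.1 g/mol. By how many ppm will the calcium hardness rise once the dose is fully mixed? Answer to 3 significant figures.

34.5 ppm

Volume: 111,000 US gal × 3.785 L/gal = 420,135 L.
Moles of Ca²⁺: 21,300 g ÷ 147 g/mol = 144.9 mol.
As CaCO₃: 144.9 mol × 100.1 g/mol = 14,500 g.
Rise: 14,500 g / 420,135 L × 1000 = 34.52 mg/L.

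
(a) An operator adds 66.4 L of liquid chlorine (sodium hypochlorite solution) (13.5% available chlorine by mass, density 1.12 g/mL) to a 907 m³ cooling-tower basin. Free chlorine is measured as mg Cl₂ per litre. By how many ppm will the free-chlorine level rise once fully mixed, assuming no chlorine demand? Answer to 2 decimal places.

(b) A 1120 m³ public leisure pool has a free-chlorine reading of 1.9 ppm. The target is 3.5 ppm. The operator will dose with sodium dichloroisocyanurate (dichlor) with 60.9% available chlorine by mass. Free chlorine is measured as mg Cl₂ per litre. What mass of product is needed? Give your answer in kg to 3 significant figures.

(a) Volume: 907 m³ = 907,000 L.
(a) Mass of solution: 66.4 L × 1000 mL/L × 1.12 g/mL = 74,370 g.
(a) Available chlorine delivered: 74,370 g × 0.135 = 10,040 g as Cl₂.
(a) Concentration rise: 10,040 g / 907,000 L = 11.07 mg/L = 11.07 ppm.

(b) Volume: 1120 m³ = 1,120,000 L.
(b) Chlorine deficit: 3.5 − 1.9 = 1.6 ppm = 1.6 mg/L as Cl₂.
(b) Cl₂ equivalent needed: 1.6 mg/L × 1,120,000 L = 1,792,000 mg = 1792 g.
(b) Product at 60.9% available chlorine: 1792 / 0.609 = 2943 g.

(a) 11.07 ppm; (b) 2.94 kg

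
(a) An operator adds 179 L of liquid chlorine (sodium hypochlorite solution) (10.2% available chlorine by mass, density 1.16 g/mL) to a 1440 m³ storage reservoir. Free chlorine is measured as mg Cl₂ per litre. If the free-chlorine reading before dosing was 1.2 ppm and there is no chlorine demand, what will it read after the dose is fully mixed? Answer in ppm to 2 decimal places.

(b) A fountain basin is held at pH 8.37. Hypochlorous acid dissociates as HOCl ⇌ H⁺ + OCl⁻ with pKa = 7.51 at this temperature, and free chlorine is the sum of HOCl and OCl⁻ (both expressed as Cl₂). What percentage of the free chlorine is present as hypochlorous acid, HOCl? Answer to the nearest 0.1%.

(a) Volume: 1440 m³ = 1,440,000 L.
(a) Mass of solution: 179 L × 1000 mL/L × 1.16 g/mL = 207,600 g.
(a) Available chlorine delivered: 207,600 g × 0.102 = 21,180 g as Cl₂.
(a) Concentration rise: 21,180 g / 1,440,000 L = 14.71 mg/L = 14.71 ppm.
(a) Final FC: 1.2 + 14.71 = 15.91 ppm.

(b) [OCl⁻]/[HOCl] = 10^(pH − pKa) = 10^(8.37 − 7.51) = 10^0.86 = 7.244.
(b) Fraction as HOCl = 1 / (1 + 7.244) = 0.1213.

(a) 15.91 ppm; (b) 12.1%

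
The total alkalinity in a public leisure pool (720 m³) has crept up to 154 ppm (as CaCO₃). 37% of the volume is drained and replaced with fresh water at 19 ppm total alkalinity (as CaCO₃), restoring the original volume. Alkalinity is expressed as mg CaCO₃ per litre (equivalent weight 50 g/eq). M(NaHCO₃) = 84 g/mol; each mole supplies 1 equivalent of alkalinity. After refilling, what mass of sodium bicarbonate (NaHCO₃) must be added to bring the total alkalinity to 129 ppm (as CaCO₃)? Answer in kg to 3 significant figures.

Volume: 720 m³ = 720,000 L.
After draining 37% and refilling: 154 × 0.63 + 19 × 0.37 = 104.05 ppm.
Deficit to target: 129 − 104.05 = 24.95 mg/L.
As CaCO₃: 24.95 mg/L × 720,000 L = 17,960 g; ÷ 50 g/eq ÷ 1 = 359.3 mol NaHCO₃.
Mass: 359.3 × 84 = 30,180 g.

30.2 kg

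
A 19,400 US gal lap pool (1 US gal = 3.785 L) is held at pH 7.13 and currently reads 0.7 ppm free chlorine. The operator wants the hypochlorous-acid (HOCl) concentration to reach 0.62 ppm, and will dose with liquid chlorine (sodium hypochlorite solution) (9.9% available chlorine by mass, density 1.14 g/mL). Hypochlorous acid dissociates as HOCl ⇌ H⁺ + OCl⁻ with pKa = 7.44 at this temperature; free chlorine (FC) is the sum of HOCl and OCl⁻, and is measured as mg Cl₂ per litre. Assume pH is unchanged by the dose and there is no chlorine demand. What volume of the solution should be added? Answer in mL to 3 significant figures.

Volume: 19,400 US gal × 3.785 L/gal = 73,429 L.
[OCl⁻]/[HOCl] = 10^(pH − pKa) = 10^(7.13 − 7.44) = 0.4898; fraction as HOCl = 1/(1 + 0.4898) = 0.6712.
Free chlorine required for 0.62 ppm HOCl: 0.62 / 0.6712 = 0.9237 ppm.
FC to add: 0.9237 − 0.7 = 0.2237 mg/L as Cl₂.
Cl₂ equivalent: 0.2237 mg/L × 73,429 L = 16.42 g.
Product at 9.9% available Cl: 16.42 / 0.099 = 165.9 g.
Volume: 165.9 g ÷ 1.14 g/mL = 145.5 mL.

146 mL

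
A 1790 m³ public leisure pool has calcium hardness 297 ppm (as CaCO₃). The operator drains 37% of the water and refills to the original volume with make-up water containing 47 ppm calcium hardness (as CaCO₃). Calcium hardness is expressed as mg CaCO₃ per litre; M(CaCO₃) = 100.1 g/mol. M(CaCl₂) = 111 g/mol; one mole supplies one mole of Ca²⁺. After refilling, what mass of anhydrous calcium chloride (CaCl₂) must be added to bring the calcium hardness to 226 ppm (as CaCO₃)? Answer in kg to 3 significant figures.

42.7 kg

Volume: 1790 m³ = 1,790,000 L.
After draining 37% and refilling: 297 × 0.63 + 47 × 0.37 = 204.5 ppm.
Deficit to target: 226 − 204.5 = 21.5 mg/L.
As CaCO₃: 21.5 mg/L × 1,790,000 L = 38,480 g; ÷ 100.1 = 384.5 mol Ca²⁺.
Mass: 384.5 × 111 = 42,680 g.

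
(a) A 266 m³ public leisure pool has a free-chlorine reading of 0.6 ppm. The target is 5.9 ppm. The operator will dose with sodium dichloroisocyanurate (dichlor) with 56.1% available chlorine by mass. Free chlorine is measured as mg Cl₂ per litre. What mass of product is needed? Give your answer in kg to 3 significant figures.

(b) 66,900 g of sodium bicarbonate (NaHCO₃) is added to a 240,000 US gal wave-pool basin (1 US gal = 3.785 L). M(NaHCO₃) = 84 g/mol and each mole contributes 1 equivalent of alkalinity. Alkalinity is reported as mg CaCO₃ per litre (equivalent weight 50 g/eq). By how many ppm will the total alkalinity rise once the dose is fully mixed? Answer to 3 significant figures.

(a) 2.51 kg; (b) 43.8 ppm

(a) Volume: 266 m³ = 266,000 L.
(a) Chlorine deficit: 5.9 − 0.6 = 5.3 ppm = 5.3 mg/L as Cl₂.
(a) Cl₂ equivalent needed: 5.3 mg/L × 266,000 L = 1,410,000 mg = 1410 g.
(a) Product at 56.1% available chlorine: 1410 / 0.561 = 2513 g.

(b) Volume: 240,000 US gal × 3.785 L/gal = 908,400 L.
(b) Moles of NaHCO₃: 66,900 g ÷ 84 g/mol = 796.4 mol → 796.4 eq of alkalinity.
(b) As CaCO₃: 796.4 eq × 50 g/eq = 39,820 g.
(b) Rise: 39,820 g / 908,400 L × 1000 = 43.84 mg/L.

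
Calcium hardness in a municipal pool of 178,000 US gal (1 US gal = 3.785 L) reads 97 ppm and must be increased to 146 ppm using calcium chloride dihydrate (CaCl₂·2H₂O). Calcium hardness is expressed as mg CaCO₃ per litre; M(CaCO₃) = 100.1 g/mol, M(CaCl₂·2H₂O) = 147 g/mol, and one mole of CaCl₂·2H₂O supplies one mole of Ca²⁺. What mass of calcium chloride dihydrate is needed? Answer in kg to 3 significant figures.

48.5 kg

Volume: 178,000 US gal × 3.785 L/gal = 673,730 L.
Hardness to add: (146 − 97) = 49 mg/L as CaCO₃ × 673,730 L = 33,010 g as CaCO₃.
Moles of Ca²⁺ (1 mol Ca²⁺ ≡ 1 mol CaCO₃): 33,010 / 100.1 g/mol = 329.8 mol.
Mass of CaCl₂·2H₂O: 329.8 × 147 = 48,480 g.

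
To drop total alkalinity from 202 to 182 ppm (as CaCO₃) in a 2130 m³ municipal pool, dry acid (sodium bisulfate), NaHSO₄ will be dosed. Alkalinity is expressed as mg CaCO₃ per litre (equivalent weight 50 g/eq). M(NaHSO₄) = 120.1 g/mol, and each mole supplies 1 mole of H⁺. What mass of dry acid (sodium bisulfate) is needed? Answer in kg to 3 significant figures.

Volume: 2130 m³ = 2,130,000 L.
Alkalinity to neutralize: (202 − 182) = 20 mg/L as CaCO₃ × 2,130,000 L = 42,600 g as CaCO₃.
Equivalents of H⁺ required: 42,600 ÷ 50 g/eq = 852 eq = 852 mol NaHSO₄.
Mass of NaHSO₄: 852 × 120.1 = 102,300 g.

102 kg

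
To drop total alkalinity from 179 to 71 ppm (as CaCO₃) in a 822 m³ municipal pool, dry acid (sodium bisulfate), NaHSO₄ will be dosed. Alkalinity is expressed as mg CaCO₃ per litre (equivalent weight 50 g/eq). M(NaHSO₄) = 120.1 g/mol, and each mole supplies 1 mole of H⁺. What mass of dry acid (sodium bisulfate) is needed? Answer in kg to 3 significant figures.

Volume: 822 m³ = 822,000 L.
Alkalinity to neutralize: (179 − 71) = 108 mg/L as CaCO₃ × 822,000 L = 88,780 g as CaCO₃.
Equivalents of H⁺ required: 88,780 ÷ 50 g/eq = 1776 eq = 1776 mol NaHSO₄.
Mass of NaHSO₄: 1776 × 120.1 = 213,200 g.

213 kg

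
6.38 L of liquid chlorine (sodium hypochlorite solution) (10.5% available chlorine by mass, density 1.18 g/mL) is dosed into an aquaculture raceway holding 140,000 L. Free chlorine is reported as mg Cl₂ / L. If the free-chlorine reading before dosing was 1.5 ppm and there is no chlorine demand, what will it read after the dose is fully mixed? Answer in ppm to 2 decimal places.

7.15 ppm

Mass of solution: 6.38 L × 1000 mL/L × 1.18 g/mL = 7528 g.
Available chlorine delivered: 7528 g × 0.105 = 790.5 g as Cl₂.
Concentration rise: 790.5 g / 140,000 L = 5.646 mg/L = 5.65 ppm.
Final FC: 1.5 + 5.65 = 7.15 ppm.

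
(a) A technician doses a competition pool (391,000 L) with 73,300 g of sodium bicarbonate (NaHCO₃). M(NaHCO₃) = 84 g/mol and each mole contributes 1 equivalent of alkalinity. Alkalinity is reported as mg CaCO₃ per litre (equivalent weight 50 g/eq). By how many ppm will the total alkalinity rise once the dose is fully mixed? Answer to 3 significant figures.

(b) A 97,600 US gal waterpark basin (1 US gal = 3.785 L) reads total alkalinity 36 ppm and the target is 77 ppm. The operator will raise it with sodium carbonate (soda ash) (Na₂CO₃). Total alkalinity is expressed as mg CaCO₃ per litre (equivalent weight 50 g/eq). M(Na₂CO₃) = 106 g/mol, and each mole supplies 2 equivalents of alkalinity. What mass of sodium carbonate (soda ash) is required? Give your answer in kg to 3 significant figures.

(a) 112 ppm; (b) 16.1 kg

(a) Moles of NaHCO₃: 73,300 g ÷ 84 g/mol = 872.6 mol → 872.6 eq of alkalinity.
(a) As CaCO₃: 872.6 eq × 50 g/eq = 43,630 g.
(a) Rise: 43,630 g / 391,000 L × 1000 = 111.6 mg/L.

(b) Volume: 97,600 US gal × 3.785 L/gal = 369,416 L.
(b) Alkalinity to add: (77 − 36) = 41 mg/L as CaCO₃ × 369,416 L = 15,150 g as CaCO₃.
(b) Equivalents: 15,150 g ÷ 50 g/eq = 302.9 eq.
(b) Each mole of Na₂CO₃ supplies 2 eq, so 302.9 / 2 = 151.5 mol.
(b) Mass: 151.5 mol × 106 g/mol = 16,050 g.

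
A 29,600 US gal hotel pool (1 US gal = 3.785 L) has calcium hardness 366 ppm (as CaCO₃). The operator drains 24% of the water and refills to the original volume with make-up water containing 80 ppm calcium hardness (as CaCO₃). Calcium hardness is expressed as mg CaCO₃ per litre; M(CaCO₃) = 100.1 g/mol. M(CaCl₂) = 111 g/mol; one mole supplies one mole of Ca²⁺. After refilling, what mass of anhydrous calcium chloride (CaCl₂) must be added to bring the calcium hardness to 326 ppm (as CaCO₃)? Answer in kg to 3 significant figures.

3.56 kg

Volume: 29,600 US gal × 3.785 L/gal = 112,036 L.
After draining 24% and refilling: 366 × 0.76 + 80 × 0.24 = 297.36 ppm.
Deficit to target: 326 − 297.36 = 28.64 mg/L.
As CaCO₃: 28.64 mg/L × 112,036 L = 3209 g; ÷ 100.1 = 32.06 mol Ca²⁺.
Mass: 32.06 × 111 = 3558 g.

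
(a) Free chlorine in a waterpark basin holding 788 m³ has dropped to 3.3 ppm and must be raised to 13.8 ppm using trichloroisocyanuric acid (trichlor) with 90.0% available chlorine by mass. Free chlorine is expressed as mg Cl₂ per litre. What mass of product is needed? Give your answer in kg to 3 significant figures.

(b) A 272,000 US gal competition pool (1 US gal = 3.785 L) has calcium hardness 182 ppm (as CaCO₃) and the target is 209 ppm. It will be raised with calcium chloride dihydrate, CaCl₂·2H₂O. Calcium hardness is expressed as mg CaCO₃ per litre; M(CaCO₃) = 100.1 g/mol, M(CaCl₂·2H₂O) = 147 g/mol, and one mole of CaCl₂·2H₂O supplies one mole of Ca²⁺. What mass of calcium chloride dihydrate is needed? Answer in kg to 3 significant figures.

(a) Volume: 788 m³ = 788,000 L.
(a) Chlorine deficit: 13.8 − 3.3 = 10.5 ppm = 10.5 mg/L as Cl₂.
(a) Cl₂ equivalent needed: 10.5 mg/L × 788,000 L = 8,274,000 mg = 8274 g.
(a) Product at 90.0% available chlorine: 8274 / 0.9 = 9193 g.

(b) Volume: 272,000 US gal × 3.785 L/gal = 1,029,520 L.
(b) Hardness to add: (209 − 182) = 27 mg/L as CaCO₃ × 1,029,520 L = 27,800 g as CaCO₃.
(b) Moles of Ca²⁺ (1 mol Ca²⁺ ≡ 1 mol CaCO₃): 27,800 / 100.1 g/mol = 277.7 mol.
(b) Mass of CaCl₂·2H₂O: 277.7 × 147 = 40,820 g.

(a) 9.19 kg; (b) 40.8 kg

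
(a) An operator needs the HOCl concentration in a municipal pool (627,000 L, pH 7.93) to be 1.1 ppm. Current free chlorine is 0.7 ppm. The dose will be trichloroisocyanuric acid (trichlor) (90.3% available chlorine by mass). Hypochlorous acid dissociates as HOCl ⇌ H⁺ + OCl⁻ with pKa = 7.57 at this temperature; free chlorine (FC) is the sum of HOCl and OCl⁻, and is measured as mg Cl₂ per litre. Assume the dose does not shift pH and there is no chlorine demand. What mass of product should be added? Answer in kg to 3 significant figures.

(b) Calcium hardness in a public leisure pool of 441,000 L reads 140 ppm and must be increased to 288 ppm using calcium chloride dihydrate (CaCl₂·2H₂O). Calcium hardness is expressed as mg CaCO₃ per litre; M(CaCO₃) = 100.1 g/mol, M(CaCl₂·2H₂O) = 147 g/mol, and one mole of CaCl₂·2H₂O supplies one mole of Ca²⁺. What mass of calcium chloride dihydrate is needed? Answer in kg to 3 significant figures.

(a) 2.03 kg; (b) 95.8 kg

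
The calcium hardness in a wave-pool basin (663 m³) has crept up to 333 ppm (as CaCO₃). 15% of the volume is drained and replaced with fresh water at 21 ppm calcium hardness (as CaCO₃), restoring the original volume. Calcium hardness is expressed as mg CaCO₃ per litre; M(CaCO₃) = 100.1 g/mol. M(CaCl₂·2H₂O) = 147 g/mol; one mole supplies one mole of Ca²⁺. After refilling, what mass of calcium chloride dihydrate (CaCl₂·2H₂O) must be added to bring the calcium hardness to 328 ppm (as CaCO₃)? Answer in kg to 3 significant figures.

40.7 kg

Volume: 663 m³ = 663,000 L.
After draining 15% and refilling: 333 × 0.85 + 21 × 0.15 = 286.2 ppm.
Deficit to target: 328 − 286.2 = 41.8 mg/L.
As CaCO₃: 41.8 mg/L × 663,000 L = 27,710 g; ÷ 100.1 = 276.9 mol Ca²⁺.
Mass: 276.9 × 147 = 40,700 g.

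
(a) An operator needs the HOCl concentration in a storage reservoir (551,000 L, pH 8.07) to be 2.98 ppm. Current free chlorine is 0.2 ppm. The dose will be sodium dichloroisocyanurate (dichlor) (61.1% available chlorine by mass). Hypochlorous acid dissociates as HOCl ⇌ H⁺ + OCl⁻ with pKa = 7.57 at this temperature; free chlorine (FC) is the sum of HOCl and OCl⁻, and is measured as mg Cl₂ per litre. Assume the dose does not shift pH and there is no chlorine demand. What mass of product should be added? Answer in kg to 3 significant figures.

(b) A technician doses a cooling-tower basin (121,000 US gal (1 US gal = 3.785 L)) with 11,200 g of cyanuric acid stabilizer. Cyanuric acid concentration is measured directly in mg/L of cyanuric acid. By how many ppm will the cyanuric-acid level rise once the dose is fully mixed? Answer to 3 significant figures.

(a) 11.0 kg; (b) 24.5 ppm

(a) [OCl⁻]/[HOCl] = 10^(pH − pKa) = 10^(8.07 − 7.57) = 3.162; fraction as HOCl = 1/(1 + 3.162) = 0.2403.
(a) Free chlorine required for 2.98 ppm HOCl: 2.98 / 0.2403 = 12.4 ppm.
(a) FC to add: 12.4 − 0.2 = 12.2 mg/L as Cl₂.
(a) Cl₂ equivalent: 12.2 mg/L × 551,000 L = 6724 g.
(a) Product at 61.1% available Cl: 6724 / 0.611 = 11,010 g.

(b) Volume: 121,000 US gal × 3.785 L/gal = 457,985 L.
(b) Rise: 11,200 g / 457,985 L × 1000 = 24.45 mg/L.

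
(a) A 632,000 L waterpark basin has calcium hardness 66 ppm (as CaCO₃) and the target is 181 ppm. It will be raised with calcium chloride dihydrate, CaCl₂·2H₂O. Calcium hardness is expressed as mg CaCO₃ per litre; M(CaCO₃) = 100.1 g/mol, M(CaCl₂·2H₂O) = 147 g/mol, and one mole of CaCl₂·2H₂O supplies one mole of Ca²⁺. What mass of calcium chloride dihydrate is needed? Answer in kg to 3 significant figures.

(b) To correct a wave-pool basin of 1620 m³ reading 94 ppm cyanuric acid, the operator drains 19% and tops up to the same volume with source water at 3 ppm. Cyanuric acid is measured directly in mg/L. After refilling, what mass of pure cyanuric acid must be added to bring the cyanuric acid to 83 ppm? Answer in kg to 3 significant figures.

(a) Hardness to add: (181 − 66) = 115 mg/L as CaCO₃ × 632,000 L = 72,680 g as CaCO₃.
(a) Moles of Ca²⁺ (1 mol Ca²⁺ ≡ 1 mol CaCO₃): 72,680 / 100.1 g/mol = 726.1 mol.
(a) Mass of CaCl₂·2H₂O: 726.1 × 147 = 106,700 g.

(b) Volume: 1620 m³ = 1,620,000 L.
(b) After draining 19% and refilling: 94 × 0.81 + 3 × 0.19 = 76.71 ppm.
(b) Deficit to target: 83 − 76.71 = 6.29 mg/L.
(b) Mass: 6.29 mg/L × 1,620,000 L = 10,190 g cyanuric acid.

(a) 107 kg; (b) 10.2 kg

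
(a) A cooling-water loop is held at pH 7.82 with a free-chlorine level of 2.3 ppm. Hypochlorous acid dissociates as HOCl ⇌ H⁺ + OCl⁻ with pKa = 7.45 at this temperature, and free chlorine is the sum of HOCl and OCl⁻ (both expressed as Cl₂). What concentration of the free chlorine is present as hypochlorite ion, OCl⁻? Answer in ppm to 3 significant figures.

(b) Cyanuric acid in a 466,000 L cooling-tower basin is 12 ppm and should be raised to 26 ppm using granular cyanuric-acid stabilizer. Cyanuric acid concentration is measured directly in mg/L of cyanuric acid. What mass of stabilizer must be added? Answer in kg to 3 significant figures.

(a) 1.61 ppm; (b) 6.52 kg

(a) [OCl⁻]/[HOCl] = 10^(pH − pKa) = 10^(7.82 − 7.45) = 10^0.37 = 2.344.
(a) Fraction as HOCl = 1 / (1 + 2.344) = 0.299.
(a) OCl⁻ = (1 − 0.299) × 2.3 ppm = 1.612 ppm.

(b) CYA to add: (26 − 12) = 14 mg/L × 466,000 L = 6524 g cyanuric acid.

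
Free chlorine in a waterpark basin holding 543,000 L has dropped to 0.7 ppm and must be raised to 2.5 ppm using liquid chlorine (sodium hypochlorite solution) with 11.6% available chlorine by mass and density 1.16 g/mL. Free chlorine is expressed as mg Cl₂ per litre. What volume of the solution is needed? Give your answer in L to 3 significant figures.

7.26 L

Chlorine deficit: 2.5 − 0.7 = 1.8 ppm = 1.8 mg/L as Cl₂.
Cl₂ equivalent needed: 1.8 mg/L × 543,000 L = 977,400 mg = 977.4 g.
Product at 11.6% available chlorine: 977.4 / 0.116 = 8426 g.
Volume at density 1.16 g/mL: 8426 g ÷ 1.16 g/mL = 7264 mL.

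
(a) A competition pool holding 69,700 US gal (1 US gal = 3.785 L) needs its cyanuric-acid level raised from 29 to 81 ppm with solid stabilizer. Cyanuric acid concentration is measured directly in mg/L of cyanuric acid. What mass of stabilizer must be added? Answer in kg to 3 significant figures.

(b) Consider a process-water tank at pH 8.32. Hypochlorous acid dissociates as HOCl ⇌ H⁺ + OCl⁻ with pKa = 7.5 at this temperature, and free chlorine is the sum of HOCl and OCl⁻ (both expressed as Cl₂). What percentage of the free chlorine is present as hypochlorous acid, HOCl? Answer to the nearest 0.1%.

(a) Volume: 69,700 US gal × 3.785 L/gal = 263,814 L.
(a) CYA to add: (81 − 29) = 52 mg/L × 263,814 L = 13,720 g cyanuric acid.

(b) [OCl⁻]/[HOCl] = 10^(pH − pKa) = 10^(8.32 − 7.5) = 10^0.82 = 6.607.
(b) Fraction as HOCl = 1 / (1 + 6.607) = 0.1315.

(a) 13.7 kg; (b) 13.1%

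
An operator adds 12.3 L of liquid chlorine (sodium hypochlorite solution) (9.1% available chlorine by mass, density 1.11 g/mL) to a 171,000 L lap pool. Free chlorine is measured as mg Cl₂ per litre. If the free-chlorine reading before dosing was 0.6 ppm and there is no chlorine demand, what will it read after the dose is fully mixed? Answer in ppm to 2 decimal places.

Mass of solution: 12.3 L × 1000 mL/L × 1.11 g/mL = 13,650 g.
Available chlorine delivered: 13,650 g × 0.091 = 1242 g as Cl₂.
Concentration rise: 1242 g / 171,000 L = 7.266 mg/L = 7.27 ppm.
Final FC: 0.6 + 7.27 = 7.87 ppm.

7.87 ppm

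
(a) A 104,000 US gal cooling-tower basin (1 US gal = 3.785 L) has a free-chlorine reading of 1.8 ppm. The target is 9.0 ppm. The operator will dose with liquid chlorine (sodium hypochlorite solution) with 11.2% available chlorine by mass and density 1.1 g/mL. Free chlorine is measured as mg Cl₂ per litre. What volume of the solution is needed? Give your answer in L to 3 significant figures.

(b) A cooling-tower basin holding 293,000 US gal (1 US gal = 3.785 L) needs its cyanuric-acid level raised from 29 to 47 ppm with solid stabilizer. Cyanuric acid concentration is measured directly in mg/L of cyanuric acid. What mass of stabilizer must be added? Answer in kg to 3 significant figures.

(a) Volume: 104,000 US gal × 3.785 L/gal = 393,640 L.
(a) Chlorine deficit: 9.0 − 1.8 = 7.2 ppm = 7.2 mg/L as Cl₂.
(a) Cl₂ equivalent needed: 7.2 mg/L × 393,640 L = 2,834,000 mg = 2834 g.
(a) Product at 11.2% available chlorine: 2834 / 0.112 = 25,310 g.
(a) Volume at density 1.1 g/mL: 25,310 g ÷ 1.1 g/mL = 23,000 mL.

(b) Volume: 293,000 US gal × 3.785 L/gal = 1,109,005 L.
(b) CYA to add: (47 − 29) = 18 mg/L × 1,109,005 L = 19,960 g cyanuric acid.

(a) 23.0 L; (b) 20.0 kg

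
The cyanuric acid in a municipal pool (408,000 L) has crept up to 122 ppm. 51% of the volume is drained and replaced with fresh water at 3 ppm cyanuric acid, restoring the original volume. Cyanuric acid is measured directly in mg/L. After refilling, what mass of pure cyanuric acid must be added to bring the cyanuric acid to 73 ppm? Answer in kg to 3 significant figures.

After draining 51% and refilling: 122 × 0.49 + 3 × 0.51 = 61.31 ppm.
Deficit to target: 73 − 61.31 = 11.69 mg/L.
Mass: 11.69 mg/L × 408,000 L = 4770 g cyanuric acid.

4.77 kg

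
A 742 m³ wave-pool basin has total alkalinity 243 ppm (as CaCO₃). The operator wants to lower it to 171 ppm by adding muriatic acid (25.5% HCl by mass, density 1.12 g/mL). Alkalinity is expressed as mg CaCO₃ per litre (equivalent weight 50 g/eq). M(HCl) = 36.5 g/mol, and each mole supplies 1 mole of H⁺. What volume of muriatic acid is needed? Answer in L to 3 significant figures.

137 L

Volume: 742 m³ = 742,000 L.
Alkalinity to neutralize: (243 − 171) = 72 mg/L as CaCO₃ × 742,000 L = 53,420 g as CaCO₃.
Equivalents of H⁺ required: 53,420 ÷ 50 g/eq = 1068 eq = 1068 mol HCl.
Mass of HCl: 1068 × 36.5 = 39,000 g.
Mass of 25.5% solution: 39,000 / 0.255 = 152,900 g.
Volume: 152,900 g ÷ 1.12 g/mL = 136,600 mL.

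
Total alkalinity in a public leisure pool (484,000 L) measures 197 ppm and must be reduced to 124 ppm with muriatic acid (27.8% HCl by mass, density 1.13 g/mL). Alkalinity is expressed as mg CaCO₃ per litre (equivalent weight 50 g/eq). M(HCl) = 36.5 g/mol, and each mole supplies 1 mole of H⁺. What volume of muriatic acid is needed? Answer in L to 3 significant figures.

82.1 L

Alkalinity to neutralize: (197 − 124) = 73 mg/L as CaCO₃ × 484,000 L = 35,330 g as CaCO₃.
Equivalents of H⁺ required: 35,330 ÷ 50 g/eq = 706.6 eq = 706.6 mol HCl.
Mass of HCl: 706.6 × 36.5 = 25,790 g.
Mass of 27.8% solution: 25,790 / 0.278 = 92,780 g.
Volume: 92,780 g ÷ 1.13 g/mL = 82,100 mL.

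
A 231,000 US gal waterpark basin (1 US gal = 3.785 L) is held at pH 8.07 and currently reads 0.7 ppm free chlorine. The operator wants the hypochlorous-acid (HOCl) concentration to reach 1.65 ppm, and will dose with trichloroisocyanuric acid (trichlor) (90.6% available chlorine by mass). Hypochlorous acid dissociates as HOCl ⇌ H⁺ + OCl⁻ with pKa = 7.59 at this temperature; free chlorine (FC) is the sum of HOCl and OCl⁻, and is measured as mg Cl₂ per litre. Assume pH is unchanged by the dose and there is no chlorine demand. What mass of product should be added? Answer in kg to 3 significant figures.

5.73 kg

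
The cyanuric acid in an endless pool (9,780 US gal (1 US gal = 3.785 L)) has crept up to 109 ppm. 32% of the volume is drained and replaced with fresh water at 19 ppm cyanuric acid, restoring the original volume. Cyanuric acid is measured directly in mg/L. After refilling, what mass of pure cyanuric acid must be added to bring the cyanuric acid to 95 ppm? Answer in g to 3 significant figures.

548 g

Volume: 9,780 US gal × 3.785 L/gal = 37,017 L.
After draining 32% and refilling: 109 × 0.68 + 19 × 0.32 = 80.2 ppm.
Deficit to target: 95 − 80.2 = 14.8 mg/L.
Mass: 14.8 mg/L × 37,017 L = 547.9 g cyanuric acid.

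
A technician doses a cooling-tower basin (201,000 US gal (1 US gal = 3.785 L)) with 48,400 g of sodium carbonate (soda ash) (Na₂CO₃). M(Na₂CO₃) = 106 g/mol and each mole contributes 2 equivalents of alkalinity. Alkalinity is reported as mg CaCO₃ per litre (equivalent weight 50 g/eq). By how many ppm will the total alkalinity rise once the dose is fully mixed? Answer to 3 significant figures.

60.0 ppm

Volume: 201,000 US gal × 3.785 L/gal = 760,785 L.
Moles of Na₂CO₃: 48,400 g ÷ 106 g/mol = 456.6 mol → 913.2 eq of alkalinity.
As CaCO₃: 913.2 eq × 50 g/eq = 45,660 g.
Rise: 45,660 g / 760,785 L × 1000 = 60.02 mg/L.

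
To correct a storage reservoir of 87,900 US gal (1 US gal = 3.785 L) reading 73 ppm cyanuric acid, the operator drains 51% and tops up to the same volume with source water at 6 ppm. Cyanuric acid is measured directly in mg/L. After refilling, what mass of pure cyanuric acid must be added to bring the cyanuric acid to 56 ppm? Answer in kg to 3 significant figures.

5.71 kg

Volume: 87,900 US gal × 3.785 L/gal = 332,702 L.
After draining 51% and refilling: 73 × 0.49 + 6 × 0.51 = 38.83 ppm.
Deficit to target: 56 − 38.83 = 17.17 mg/L.
Mass: 17.17 mg/L × 332,702 L = 5712 g cyanuric acid.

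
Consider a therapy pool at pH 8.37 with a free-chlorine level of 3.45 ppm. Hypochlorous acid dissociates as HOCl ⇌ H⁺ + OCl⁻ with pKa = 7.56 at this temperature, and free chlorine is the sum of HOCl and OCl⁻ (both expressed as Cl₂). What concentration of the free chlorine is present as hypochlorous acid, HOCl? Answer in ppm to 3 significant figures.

0.463 ppm

[OCl⁻]/[HOCl] = 10^(pH − pKa) = 10^(8.37 − 7.56) = 10^0.81 = 6.457.
Fraction as HOCl = 1 / (1 + 6.457) = 0.1341.
HOCl = 0.1341 × 3.45 ppm = 0.4627 ppm.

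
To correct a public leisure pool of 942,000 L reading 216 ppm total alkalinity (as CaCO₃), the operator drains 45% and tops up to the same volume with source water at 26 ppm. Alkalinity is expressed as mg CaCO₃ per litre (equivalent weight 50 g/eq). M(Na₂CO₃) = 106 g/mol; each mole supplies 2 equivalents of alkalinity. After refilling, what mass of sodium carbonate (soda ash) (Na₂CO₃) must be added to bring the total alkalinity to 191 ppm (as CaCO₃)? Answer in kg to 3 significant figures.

60.4 kg

After draining 45% and refilling: 216 × 0.55 + 26 × 0.45 = 130.5 ppm.
Deficit to target: 191 − 130.5 = 60.5 mg/L.
As CaCO₃: 60.5 mg/L × 942,000 L = 56,990 g; ÷ 50 g/eq ÷ 2 = 569.9 mol Na₂CO₃.
Mass: 569.9 × 106 = 60,410 g.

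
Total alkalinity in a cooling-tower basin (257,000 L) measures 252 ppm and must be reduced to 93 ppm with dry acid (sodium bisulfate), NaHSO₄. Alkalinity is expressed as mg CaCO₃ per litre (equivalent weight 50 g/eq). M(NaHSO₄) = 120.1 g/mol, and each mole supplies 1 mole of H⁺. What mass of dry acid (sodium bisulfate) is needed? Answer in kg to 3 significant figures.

98.2 kg

Alkalinity to neutralize: (252 − 93) = 159 mg/L as CaCO₃ × 257,000 L = 40,860 g as CaCO₃.
Equivalents of H⁺ required: 40,860 ÷ 50 g/eq = 817.3 eq = 817.3 mol NaHSO₄.
Mass of NaHSO₄: 817.3 × 120.1 = 98,150 g.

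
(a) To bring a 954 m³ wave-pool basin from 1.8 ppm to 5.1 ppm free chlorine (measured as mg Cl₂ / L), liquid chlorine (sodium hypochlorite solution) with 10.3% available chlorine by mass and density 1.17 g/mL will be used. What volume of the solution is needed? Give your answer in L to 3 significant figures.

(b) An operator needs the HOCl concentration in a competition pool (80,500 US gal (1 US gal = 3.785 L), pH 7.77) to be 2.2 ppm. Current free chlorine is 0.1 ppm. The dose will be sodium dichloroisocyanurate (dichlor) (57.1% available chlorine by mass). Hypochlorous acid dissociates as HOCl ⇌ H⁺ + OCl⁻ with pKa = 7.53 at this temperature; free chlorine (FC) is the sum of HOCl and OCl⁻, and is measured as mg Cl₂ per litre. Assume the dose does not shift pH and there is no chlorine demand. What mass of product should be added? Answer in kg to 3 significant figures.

(a) Volume: 954 m³ = 954,000 L.
(a) Chlorine deficit: 5.1 − 1.8 = 3.3 ppm = 3.3 mg/L as Cl₂.
(a) Cl₂ equivalent needed: 3.3 mg/L × 954,000 L = 3,148,000 mg = 3148 g.
(a) Product at 10.3% available chlorine: 3148 / 0.103 = 30,570 g.
(a) Volume at density 1.17 g/mL: 30,570 g ÷ 1.17 g/mL = 26,120 mL.

(b) Volume: 80,500 US gal × 3.785 L/gal = 304,692 L.
(b) [OCl⁻]/[HOCl] = 10^(pH − pKa) = 10^(7.77 − 7.53) = 1.738; fraction as HOCl = 1/(1 + 1.738) = 0.3653.
(b) Free chlorine required for 2.2 ppm HOCl: 2.2 / 0.3653 = 6.023 ppm.
(b) FC to add: 6.023 − 0.1 = 5.923 mg/L as Cl₂.
(b) Cl₂ equivalent: 5.923 mg/L × 304,692 L = 1805 g.
(b) Product at 57.1% available Cl: 1805 / 0.571 = 3161 g.

(a) 26.1 L; (b) 3.16 kg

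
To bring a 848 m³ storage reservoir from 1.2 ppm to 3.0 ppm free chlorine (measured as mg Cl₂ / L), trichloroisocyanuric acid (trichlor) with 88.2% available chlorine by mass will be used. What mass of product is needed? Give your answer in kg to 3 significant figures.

1.73 kg

Volume: 848 m³ = 848,000 L.
Chlorine deficit: 3.0 − 1.2 = 1.8 ppm = 1.8 mg/L as Cl₂.
Cl₂ equivalent needed: 1.8 mg/L × 848,000 L = 1,526,000 mg = 1526 g.
Product at 88.2% available chlorine: 1526 / 0.882 = 1731 g.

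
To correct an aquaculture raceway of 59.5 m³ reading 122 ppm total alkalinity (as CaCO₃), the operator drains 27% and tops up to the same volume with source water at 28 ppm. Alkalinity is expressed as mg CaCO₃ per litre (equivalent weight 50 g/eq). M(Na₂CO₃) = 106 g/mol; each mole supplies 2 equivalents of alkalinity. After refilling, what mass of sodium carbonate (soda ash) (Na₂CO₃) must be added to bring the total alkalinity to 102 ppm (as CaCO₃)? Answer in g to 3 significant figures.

Volume: 59.5 m³ = 59,500 L.
After draining 27% and refilling: 122 × 0.73 + 28 × 0.27 = 96.62 ppm.
Deficit to target: 102 − 96.62 = 5.38 mg/L.
As CaCO₃: 5.38 mg/L × 59,500 L = 320.1 g; ÷ 50 g/eq ÷ 2 = 3.201 mol Na₂CO₃.
Mass: 3.201 × 106 = 339.3 g.

339 g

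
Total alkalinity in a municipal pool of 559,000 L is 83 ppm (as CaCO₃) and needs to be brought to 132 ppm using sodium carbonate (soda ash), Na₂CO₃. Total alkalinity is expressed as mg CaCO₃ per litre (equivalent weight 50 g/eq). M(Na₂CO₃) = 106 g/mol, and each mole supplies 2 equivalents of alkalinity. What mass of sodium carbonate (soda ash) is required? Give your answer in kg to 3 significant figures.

29.0 kg

Alkalinity to add: (132 − 83) = 49 mg/L as CaCO₃ × 559,000 L = 27,390 g as CaCO₃.
Equivalents: 27,390 g ÷ 50 g/eq = 547.8 eq.
Each mole of Na₂CO₃ supplies 2 eq, so 547.8 / 2 = 273.9 mol.
Mass: 273.9 mol × 106 g/mol = 29,030 g.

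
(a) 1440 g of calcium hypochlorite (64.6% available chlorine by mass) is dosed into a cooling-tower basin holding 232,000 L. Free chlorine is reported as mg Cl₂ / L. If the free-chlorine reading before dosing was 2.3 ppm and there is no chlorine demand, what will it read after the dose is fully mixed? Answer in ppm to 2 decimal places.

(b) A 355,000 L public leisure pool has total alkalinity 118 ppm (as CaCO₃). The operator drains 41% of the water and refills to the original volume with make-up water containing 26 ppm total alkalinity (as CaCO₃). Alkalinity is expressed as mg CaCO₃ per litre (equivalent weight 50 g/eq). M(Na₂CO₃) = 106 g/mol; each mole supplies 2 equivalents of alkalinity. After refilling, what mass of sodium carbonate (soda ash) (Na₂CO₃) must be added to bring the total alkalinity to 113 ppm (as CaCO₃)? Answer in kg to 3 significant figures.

(a) Available chlorine delivered: 1440 g × 0.646 = 930.2 g as Cl₂.
(a) Concentration rise: 930.2 g / 232,000 L = 4.01 mg/L = 4.01 ppm.
(a) Final FC: 2.3 + 4.01 = 6.31 ppm.

(b) After draining 41% and refilling: 118 × 0.59 + 26 × 0.41 = 80.28 ppm.
(b) Deficit to target: 113 − 80.28 = 32.72 mg/L.
(b) As CaCO₃: 32.72 mg/L × 355,000 L = 11,620 g; ÷ 50 g/eq ÷ 2 = 116.2 mol Na₂CO₃.
(b) Mass: 116.2 × 106 = 12,310 g.

(a) 6.31 ppm; (b) 12.3 kg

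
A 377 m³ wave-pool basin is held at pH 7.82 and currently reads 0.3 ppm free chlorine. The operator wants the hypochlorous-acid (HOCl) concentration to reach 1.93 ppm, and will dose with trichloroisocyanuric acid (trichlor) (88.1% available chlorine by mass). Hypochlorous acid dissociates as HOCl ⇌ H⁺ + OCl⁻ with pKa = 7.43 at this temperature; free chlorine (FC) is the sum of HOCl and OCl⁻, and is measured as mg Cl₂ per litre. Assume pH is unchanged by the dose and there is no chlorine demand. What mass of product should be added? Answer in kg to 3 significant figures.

Volume: 377 m³ = 377,000 L.
[OCl⁻]/[HOCl] = 10^(pH − pKa) = 10^(7.82 − 7.43) = 2.455; fraction as HOCl = 1/(1 + 2.455) = 0.2895.
Free chlorine required for 1.93 ppm HOCl: 1.93 / 0.2895 = 6.668 ppm.
FC to add: 6.668 − 0.3 = 6.368 mg/L as Cl₂.
Cl₂ equivalent: 6.368 mg/L × 377,000 L = 2401 g.
Product at 88.1% available Cl: 2401 / 0.881 = 2725 g.

2.72 kg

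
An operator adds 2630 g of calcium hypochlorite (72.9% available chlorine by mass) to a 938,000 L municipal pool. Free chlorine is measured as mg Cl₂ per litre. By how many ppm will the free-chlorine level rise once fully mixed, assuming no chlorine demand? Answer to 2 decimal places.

2.04 ppm

Available chlorine delivered: 2630 g × 0.729 = 1917 g as Cl₂.
Concentration rise: 1917 g / 938,000 L = 2.044 mg/L = 2.04 ppm.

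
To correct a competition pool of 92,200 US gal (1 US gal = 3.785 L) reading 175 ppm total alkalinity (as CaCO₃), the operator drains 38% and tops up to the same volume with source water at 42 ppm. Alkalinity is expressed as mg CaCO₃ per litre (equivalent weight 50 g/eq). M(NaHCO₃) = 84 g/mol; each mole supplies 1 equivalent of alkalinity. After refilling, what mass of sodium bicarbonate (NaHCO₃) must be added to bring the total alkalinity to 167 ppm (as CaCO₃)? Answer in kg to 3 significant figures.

24.9 kg

Volume: 92,200 US gal × 3.785 L/gal = 348,977 L.
After draining 38% and refilling: 175 × 0.62 + 42 × 0.38 = 124.46 ppm.
Deficit to target: 167 − 124.46 = 42.54 mg/L.
As CaCO₃: 42.54 mg/L × 348,977 L = 14,850 g; ÷ 50 g/eq ÷ 1 = 296.9 mol NaHCO₃.
Mass: 296.9 × 84 = 24,940 g.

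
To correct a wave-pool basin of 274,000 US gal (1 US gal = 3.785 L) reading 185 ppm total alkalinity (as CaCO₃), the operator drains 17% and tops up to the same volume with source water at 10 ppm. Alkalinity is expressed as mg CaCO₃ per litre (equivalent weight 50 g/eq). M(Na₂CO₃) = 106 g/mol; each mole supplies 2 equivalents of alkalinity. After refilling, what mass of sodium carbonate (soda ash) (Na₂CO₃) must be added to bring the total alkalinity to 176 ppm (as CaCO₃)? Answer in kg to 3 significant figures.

22.8 kg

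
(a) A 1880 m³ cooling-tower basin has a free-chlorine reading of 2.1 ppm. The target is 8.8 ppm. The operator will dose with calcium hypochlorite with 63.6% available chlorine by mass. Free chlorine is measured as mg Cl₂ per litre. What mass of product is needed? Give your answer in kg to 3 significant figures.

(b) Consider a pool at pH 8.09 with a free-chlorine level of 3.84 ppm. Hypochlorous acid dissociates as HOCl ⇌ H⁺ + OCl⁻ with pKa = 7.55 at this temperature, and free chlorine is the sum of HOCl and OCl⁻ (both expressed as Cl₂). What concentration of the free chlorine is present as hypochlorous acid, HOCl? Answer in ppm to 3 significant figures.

(a) 19.8 kg; (b) 0.860 ppm

(a) Volume: 1880 m³ = 1,880,000 L.
(a) Chlorine deficit: 8.8 − 2.1 = 6.7 ppm = 6.7 mg/L as Cl₂.
(a) Cl₂ equivalent needed: 6.7 mg/L × 1,880,000 L = 12,600,000 mg = 12,600 g.
(a) Product at 63.6% available chlorine: 12,600 / 0.636 = 19,810 g.

(b) [OCl⁻]/[HOCl] = 10^(pH − pKa) = 10^(8.09 − 7.55) = 10^0.54 = 3.467.
(b) Fraction as HOCl = 1 / (1 + 3.467) = 0.2238.
(b) HOCl = 0.2238 × 3.84 ppm = 0.8596 ppm.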